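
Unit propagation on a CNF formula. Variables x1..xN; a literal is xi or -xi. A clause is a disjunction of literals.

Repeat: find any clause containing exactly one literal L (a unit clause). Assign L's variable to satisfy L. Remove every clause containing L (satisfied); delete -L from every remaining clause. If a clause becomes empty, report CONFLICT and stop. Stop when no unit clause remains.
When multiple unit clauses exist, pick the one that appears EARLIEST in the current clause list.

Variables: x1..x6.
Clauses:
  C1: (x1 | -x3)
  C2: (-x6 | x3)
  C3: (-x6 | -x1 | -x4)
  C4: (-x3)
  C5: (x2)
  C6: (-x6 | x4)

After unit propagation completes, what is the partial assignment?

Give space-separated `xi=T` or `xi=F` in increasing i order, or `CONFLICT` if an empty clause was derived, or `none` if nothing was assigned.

unit clause [-3] forces x3=F; simplify:
  drop 3 from [-6, 3] -> [-6]
  satisfied 2 clause(s); 4 remain; assigned so far: [3]
unit clause [-6] forces x6=F; simplify:
  satisfied 3 clause(s); 1 remain; assigned so far: [3, 6]
unit clause [2] forces x2=T; simplify:
  satisfied 1 clause(s); 0 remain; assigned so far: [2, 3, 6]

Answer: x2=T x3=F x6=F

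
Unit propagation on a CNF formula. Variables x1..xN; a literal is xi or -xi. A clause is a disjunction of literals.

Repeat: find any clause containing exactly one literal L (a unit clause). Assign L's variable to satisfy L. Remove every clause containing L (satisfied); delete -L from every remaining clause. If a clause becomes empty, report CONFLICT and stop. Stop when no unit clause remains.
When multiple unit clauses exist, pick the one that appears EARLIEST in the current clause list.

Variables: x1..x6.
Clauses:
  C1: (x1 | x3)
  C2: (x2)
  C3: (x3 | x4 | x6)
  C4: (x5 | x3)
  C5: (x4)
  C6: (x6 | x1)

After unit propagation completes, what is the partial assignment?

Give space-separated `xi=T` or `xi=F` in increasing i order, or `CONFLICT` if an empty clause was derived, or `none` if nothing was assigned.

Answer: x2=T x4=T

Derivation:
unit clause [2] forces x2=T; simplify:
  satisfied 1 clause(s); 5 remain; assigned so far: [2]
unit clause [4] forces x4=T; simplify:
  satisfied 2 clause(s); 3 remain; assigned so far: [2, 4]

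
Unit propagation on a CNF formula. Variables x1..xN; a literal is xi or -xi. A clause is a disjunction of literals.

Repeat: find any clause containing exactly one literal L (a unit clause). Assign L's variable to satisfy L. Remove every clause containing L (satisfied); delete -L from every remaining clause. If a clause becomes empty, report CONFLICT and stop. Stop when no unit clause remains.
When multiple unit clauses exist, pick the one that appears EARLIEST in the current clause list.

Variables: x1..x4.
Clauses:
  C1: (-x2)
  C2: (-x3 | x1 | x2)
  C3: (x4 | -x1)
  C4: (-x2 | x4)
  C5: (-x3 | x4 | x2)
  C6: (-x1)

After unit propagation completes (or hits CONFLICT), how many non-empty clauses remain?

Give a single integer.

Answer: 0

Derivation:
unit clause [-2] forces x2=F; simplify:
  drop 2 from [-3, 1, 2] -> [-3, 1]
  drop 2 from [-3, 4, 2] -> [-3, 4]
  satisfied 2 clause(s); 4 remain; assigned so far: [2]
unit clause [-1] forces x1=F; simplify:
  drop 1 from [-3, 1] -> [-3]
  satisfied 2 clause(s); 2 remain; assigned so far: [1, 2]
unit clause [-3] forces x3=F; simplify:
  satisfied 2 clause(s); 0 remain; assigned so far: [1, 2, 3]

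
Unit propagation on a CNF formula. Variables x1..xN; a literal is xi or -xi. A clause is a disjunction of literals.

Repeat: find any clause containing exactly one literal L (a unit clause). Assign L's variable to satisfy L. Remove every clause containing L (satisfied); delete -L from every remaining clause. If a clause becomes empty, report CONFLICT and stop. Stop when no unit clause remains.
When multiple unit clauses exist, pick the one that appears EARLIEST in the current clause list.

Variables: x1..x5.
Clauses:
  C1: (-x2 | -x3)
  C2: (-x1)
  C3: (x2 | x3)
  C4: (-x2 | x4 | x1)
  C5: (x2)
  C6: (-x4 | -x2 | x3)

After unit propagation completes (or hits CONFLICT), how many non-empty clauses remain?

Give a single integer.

unit clause [-1] forces x1=F; simplify:
  drop 1 from [-2, 4, 1] -> [-2, 4]
  satisfied 1 clause(s); 5 remain; assigned so far: [1]
unit clause [2] forces x2=T; simplify:
  drop -2 from [-2, -3] -> [-3]
  drop -2 from [-2, 4] -> [4]
  drop -2 from [-4, -2, 3] -> [-4, 3]
  satisfied 2 clause(s); 3 remain; assigned so far: [1, 2]
unit clause [-3] forces x3=F; simplify:
  drop 3 from [-4, 3] -> [-4]
  satisfied 1 clause(s); 2 remain; assigned so far: [1, 2, 3]
unit clause [4] forces x4=T; simplify:
  drop -4 from [-4] -> [] (empty!)
  satisfied 1 clause(s); 1 remain; assigned so far: [1, 2, 3, 4]
CONFLICT (empty clause)

Answer: 0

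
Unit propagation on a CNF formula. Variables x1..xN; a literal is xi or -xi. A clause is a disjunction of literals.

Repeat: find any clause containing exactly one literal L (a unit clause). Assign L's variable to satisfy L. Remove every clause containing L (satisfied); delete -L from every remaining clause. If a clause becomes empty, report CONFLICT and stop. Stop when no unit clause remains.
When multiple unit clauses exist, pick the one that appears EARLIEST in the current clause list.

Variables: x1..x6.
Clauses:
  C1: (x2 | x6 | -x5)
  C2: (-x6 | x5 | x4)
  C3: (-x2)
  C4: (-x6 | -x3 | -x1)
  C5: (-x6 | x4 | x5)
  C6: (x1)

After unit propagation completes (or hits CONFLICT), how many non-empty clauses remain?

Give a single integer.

Answer: 4

Derivation:
unit clause [-2] forces x2=F; simplify:
  drop 2 from [2, 6, -5] -> [6, -5]
  satisfied 1 clause(s); 5 remain; assigned so far: [2]
unit clause [1] forces x1=T; simplify:
  drop -1 from [-6, -3, -1] -> [-6, -3]
  satisfied 1 clause(s); 4 remain; assigned so far: [1, 2]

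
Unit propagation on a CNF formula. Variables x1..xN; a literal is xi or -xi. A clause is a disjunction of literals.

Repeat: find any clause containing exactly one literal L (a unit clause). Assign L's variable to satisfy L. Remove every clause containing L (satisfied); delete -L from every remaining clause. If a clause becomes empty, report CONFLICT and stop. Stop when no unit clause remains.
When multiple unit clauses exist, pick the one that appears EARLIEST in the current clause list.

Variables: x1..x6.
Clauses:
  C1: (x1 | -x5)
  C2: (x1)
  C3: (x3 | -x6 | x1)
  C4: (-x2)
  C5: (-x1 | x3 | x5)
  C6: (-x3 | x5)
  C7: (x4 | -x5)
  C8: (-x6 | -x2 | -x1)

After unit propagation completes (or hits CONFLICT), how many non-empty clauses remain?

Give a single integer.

unit clause [1] forces x1=T; simplify:
  drop -1 from [-1, 3, 5] -> [3, 5]
  drop -1 from [-6, -2, -1] -> [-6, -2]
  satisfied 3 clause(s); 5 remain; assigned so far: [1]
unit clause [-2] forces x2=F; simplify:
  satisfied 2 clause(s); 3 remain; assigned so far: [1, 2]

Answer: 3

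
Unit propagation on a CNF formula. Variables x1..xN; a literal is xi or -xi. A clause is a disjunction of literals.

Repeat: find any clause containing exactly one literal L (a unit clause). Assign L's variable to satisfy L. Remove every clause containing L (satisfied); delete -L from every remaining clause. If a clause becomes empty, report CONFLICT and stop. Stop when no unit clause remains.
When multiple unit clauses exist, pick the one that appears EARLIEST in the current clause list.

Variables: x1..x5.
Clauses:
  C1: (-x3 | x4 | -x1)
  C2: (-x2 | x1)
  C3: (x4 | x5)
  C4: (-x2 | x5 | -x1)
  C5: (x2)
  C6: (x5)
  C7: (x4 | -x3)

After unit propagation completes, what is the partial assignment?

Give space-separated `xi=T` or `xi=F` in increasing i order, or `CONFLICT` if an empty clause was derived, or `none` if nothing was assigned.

Answer: x1=T x2=T x5=T

Derivation:
unit clause [2] forces x2=T; simplify:
  drop -2 from [-2, 1] -> [1]
  drop -2 from [-2, 5, -1] -> [5, -1]
  satisfied 1 clause(s); 6 remain; assigned so far: [2]
unit clause [1] forces x1=T; simplify:
  drop -1 from [-3, 4, -1] -> [-3, 4]
  drop -1 from [5, -1] -> [5]
  satisfied 1 clause(s); 5 remain; assigned so far: [1, 2]
unit clause [5] forces x5=T; simplify:
  satisfied 3 clause(s); 2 remain; assigned so far: [1, 2, 5]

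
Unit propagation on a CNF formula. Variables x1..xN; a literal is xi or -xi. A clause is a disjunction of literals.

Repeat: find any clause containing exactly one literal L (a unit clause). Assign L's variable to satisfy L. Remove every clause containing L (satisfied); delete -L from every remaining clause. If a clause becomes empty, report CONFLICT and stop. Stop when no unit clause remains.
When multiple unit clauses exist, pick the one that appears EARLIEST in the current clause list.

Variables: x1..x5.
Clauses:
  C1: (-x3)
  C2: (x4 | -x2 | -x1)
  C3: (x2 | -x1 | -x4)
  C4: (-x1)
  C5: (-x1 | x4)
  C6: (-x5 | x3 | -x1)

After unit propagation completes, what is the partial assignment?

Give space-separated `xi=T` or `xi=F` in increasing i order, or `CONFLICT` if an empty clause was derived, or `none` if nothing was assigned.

Answer: x1=F x3=F

Derivation:
unit clause [-3] forces x3=F; simplify:
  drop 3 from [-5, 3, -1] -> [-5, -1]
  satisfied 1 clause(s); 5 remain; assigned so far: [3]
unit clause [-1] forces x1=F; simplify:
  satisfied 5 clause(s); 0 remain; assigned so far: [1, 3]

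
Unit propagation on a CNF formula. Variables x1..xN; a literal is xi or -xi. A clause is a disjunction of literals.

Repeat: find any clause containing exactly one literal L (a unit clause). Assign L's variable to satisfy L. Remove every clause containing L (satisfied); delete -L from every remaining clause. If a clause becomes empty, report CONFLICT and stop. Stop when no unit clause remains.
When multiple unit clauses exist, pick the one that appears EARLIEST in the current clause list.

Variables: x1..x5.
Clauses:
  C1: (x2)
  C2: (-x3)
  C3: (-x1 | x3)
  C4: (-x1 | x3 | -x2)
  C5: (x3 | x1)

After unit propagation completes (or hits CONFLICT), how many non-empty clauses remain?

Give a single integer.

unit clause [2] forces x2=T; simplify:
  drop -2 from [-1, 3, -2] -> [-1, 3]
  satisfied 1 clause(s); 4 remain; assigned so far: [2]
unit clause [-3] forces x3=F; simplify:
  drop 3 from [-1, 3] -> [-1]
  drop 3 from [-1, 3] -> [-1]
  drop 3 from [3, 1] -> [1]
  satisfied 1 clause(s); 3 remain; assigned so far: [2, 3]
unit clause [-1] forces x1=F; simplify:
  drop 1 from [1] -> [] (empty!)
  satisfied 2 clause(s); 1 remain; assigned so far: [1, 2, 3]
CONFLICT (empty clause)

Answer: 0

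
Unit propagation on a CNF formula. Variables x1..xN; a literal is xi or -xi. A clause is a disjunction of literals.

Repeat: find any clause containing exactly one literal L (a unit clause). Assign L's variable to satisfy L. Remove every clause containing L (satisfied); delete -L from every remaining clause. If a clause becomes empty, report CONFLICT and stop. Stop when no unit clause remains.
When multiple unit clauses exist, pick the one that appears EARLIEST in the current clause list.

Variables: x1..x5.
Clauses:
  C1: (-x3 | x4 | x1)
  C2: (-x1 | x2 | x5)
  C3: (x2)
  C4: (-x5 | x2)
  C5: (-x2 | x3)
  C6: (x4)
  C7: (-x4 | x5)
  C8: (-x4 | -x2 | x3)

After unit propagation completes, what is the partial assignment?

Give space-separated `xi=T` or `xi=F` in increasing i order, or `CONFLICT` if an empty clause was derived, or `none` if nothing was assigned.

Answer: x2=T x3=T x4=T x5=T

Derivation:
unit clause [2] forces x2=T; simplify:
  drop -2 from [-2, 3] -> [3]
  drop -2 from [-4, -2, 3] -> [-4, 3]
  satisfied 3 clause(s); 5 remain; assigned so far: [2]
unit clause [3] forces x3=T; simplify:
  drop -3 from [-3, 4, 1] -> [4, 1]
  satisfied 2 clause(s); 3 remain; assigned so far: [2, 3]
unit clause [4] forces x4=T; simplify:
  drop -4 from [-4, 5] -> [5]
  satisfied 2 clause(s); 1 remain; assigned so far: [2, 3, 4]
unit clause [5] forces x5=T; simplify:
  satisfied 1 clause(s); 0 remain; assigned so far: [2, 3, 4, 5]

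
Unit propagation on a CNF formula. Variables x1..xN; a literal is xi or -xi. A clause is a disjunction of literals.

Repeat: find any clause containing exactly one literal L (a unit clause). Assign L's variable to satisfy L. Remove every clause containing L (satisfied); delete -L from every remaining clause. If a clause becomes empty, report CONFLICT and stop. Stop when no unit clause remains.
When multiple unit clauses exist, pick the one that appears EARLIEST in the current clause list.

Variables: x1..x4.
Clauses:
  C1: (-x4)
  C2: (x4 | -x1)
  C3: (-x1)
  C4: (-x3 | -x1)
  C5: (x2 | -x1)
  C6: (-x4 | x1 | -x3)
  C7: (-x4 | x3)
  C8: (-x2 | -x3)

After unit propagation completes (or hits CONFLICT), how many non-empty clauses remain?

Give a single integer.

unit clause [-4] forces x4=F; simplify:
  drop 4 from [4, -1] -> [-1]
  satisfied 3 clause(s); 5 remain; assigned so far: [4]
unit clause [-1] forces x1=F; simplify:
  satisfied 4 clause(s); 1 remain; assigned so far: [1, 4]

Answer: 1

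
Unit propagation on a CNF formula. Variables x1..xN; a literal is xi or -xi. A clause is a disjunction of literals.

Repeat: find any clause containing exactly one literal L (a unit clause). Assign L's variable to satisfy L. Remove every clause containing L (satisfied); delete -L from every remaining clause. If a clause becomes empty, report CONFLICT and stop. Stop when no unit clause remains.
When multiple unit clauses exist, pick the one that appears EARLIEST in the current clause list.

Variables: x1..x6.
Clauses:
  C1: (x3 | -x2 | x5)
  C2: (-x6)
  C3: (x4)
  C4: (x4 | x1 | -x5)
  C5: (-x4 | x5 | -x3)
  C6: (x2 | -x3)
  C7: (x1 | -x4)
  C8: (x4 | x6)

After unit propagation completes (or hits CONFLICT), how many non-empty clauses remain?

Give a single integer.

Answer: 3

Derivation:
unit clause [-6] forces x6=F; simplify:
  drop 6 from [4, 6] -> [4]
  satisfied 1 clause(s); 7 remain; assigned so far: [6]
unit clause [4] forces x4=T; simplify:
  drop -4 from [-4, 5, -3] -> [5, -3]
  drop -4 from [1, -4] -> [1]
  satisfied 3 clause(s); 4 remain; assigned so far: [4, 6]
unit clause [1] forces x1=T; simplify:
  satisfied 1 clause(s); 3 remain; assigned so far: [1, 4, 6]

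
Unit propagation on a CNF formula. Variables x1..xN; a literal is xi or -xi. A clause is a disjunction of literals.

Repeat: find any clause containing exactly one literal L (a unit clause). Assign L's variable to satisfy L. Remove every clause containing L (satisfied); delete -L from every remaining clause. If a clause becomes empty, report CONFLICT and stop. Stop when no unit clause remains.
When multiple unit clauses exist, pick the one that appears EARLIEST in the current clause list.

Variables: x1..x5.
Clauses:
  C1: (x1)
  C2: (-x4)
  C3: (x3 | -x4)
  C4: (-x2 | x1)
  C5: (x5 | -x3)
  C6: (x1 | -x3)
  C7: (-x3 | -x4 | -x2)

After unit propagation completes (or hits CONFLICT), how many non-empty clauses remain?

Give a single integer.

unit clause [1] forces x1=T; simplify:
  satisfied 3 clause(s); 4 remain; assigned so far: [1]
unit clause [-4] forces x4=F; simplify:
  satisfied 3 clause(s); 1 remain; assigned so far: [1, 4]

Answer: 1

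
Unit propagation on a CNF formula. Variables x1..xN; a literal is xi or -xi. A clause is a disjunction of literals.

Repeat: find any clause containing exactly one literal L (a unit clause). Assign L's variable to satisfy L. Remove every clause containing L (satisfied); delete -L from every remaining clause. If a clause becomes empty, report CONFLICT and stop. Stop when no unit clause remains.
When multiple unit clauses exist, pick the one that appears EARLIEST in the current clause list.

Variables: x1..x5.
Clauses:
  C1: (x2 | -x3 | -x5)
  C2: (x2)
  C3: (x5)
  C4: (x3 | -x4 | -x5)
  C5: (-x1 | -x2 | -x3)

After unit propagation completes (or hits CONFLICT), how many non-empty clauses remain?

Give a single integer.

Answer: 2

Derivation:
unit clause [2] forces x2=T; simplify:
  drop -2 from [-1, -2, -3] -> [-1, -3]
  satisfied 2 clause(s); 3 remain; assigned so far: [2]
unit clause [5] forces x5=T; simplify:
  drop -5 from [3, -4, -5] -> [3, -4]
  satisfied 1 clause(s); 2 remain; assigned so far: [2, 5]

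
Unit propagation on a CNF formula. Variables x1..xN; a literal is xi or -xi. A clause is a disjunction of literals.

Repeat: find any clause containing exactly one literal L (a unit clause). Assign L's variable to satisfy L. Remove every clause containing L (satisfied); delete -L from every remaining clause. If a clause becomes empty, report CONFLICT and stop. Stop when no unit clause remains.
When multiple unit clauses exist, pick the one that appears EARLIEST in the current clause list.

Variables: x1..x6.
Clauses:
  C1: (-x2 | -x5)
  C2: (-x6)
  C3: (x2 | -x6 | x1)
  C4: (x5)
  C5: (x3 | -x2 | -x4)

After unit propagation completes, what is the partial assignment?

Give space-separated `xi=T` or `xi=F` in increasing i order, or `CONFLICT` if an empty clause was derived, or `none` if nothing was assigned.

unit clause [-6] forces x6=F; simplify:
  satisfied 2 clause(s); 3 remain; assigned so far: [6]
unit clause [5] forces x5=T; simplify:
  drop -5 from [-2, -5] -> [-2]
  satisfied 1 clause(s); 2 remain; assigned so far: [5, 6]
unit clause [-2] forces x2=F; simplify:
  satisfied 2 clause(s); 0 remain; assigned so far: [2, 5, 6]

Answer: x2=F x5=T x6=F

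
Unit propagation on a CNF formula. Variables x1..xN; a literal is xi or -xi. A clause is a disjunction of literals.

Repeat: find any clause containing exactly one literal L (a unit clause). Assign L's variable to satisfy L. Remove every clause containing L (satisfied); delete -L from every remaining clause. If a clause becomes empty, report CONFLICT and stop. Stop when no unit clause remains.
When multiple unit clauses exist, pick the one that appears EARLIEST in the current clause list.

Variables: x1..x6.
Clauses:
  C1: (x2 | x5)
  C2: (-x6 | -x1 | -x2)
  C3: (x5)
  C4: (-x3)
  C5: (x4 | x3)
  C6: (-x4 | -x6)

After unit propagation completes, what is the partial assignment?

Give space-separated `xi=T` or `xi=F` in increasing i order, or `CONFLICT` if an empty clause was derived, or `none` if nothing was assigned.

Answer: x3=F x4=T x5=T x6=F

Derivation:
unit clause [5] forces x5=T; simplify:
  satisfied 2 clause(s); 4 remain; assigned so far: [5]
unit clause [-3] forces x3=F; simplify:
  drop 3 from [4, 3] -> [4]
  satisfied 1 clause(s); 3 remain; assigned so far: [3, 5]
unit clause [4] forces x4=T; simplify:
  drop -4 from [-4, -6] -> [-6]
  satisfied 1 clause(s); 2 remain; assigned so far: [3, 4, 5]
unit clause [-6] forces x6=F; simplify:
  satisfied 2 clause(s); 0 remain; assigned so far: [3, 4, 5, 6]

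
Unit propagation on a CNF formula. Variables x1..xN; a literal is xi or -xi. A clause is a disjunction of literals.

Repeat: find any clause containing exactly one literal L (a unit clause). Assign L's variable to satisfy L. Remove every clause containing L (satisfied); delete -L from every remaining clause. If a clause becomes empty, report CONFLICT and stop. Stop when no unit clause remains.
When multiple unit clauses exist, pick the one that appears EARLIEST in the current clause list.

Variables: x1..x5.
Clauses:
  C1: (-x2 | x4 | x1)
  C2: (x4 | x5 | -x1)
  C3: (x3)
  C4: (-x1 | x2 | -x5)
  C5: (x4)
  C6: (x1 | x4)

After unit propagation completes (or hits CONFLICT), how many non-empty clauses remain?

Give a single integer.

unit clause [3] forces x3=T; simplify:
  satisfied 1 clause(s); 5 remain; assigned so far: [3]
unit clause [4] forces x4=T; simplify:
  satisfied 4 clause(s); 1 remain; assigned so far: [3, 4]

Answer: 1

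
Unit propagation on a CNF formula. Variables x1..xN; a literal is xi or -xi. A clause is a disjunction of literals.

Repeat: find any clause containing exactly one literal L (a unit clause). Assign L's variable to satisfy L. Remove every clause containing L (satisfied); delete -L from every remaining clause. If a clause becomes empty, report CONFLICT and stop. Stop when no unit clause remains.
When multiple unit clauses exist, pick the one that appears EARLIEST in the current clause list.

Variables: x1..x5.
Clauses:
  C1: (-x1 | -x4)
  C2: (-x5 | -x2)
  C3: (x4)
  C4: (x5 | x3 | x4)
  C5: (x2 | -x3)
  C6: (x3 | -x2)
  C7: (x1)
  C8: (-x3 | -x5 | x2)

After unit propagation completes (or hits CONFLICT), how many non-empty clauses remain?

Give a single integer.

Answer: 4

Derivation:
unit clause [4] forces x4=T; simplify:
  drop -4 from [-1, -4] -> [-1]
  satisfied 2 clause(s); 6 remain; assigned so far: [4]
unit clause [-1] forces x1=F; simplify:
  drop 1 from [1] -> [] (empty!)
  satisfied 1 clause(s); 5 remain; assigned so far: [1, 4]
CONFLICT (empty clause)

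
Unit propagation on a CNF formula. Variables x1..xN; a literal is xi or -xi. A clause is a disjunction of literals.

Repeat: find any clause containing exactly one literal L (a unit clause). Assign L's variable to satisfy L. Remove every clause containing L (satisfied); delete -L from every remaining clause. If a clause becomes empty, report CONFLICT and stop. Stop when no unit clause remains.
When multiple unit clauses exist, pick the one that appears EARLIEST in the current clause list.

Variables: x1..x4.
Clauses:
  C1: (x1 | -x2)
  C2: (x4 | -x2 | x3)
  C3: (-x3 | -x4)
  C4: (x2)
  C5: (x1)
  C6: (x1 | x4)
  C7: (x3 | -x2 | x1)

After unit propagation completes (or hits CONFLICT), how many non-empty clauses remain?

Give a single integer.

Answer: 2

Derivation:
unit clause [2] forces x2=T; simplify:
  drop -2 from [1, -2] -> [1]
  drop -2 from [4, -2, 3] -> [4, 3]
  drop -2 from [3, -2, 1] -> [3, 1]
  satisfied 1 clause(s); 6 remain; assigned so far: [2]
unit clause [1] forces x1=T; simplify:
  satisfied 4 clause(s); 2 remain; assigned so far: [1, 2]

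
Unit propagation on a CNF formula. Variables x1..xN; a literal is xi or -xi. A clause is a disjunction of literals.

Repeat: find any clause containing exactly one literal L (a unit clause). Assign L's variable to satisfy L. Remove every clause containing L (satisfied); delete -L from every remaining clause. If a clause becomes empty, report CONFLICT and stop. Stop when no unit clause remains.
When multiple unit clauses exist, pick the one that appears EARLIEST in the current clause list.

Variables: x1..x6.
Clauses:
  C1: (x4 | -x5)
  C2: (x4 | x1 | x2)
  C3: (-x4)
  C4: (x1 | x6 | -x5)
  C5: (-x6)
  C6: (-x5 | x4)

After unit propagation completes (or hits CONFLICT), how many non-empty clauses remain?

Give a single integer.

Answer: 1

Derivation:
unit clause [-4] forces x4=F; simplify:
  drop 4 from [4, -5] -> [-5]
  drop 4 from [4, 1, 2] -> [1, 2]
  drop 4 from [-5, 4] -> [-5]
  satisfied 1 clause(s); 5 remain; assigned so far: [4]
unit clause [-5] forces x5=F; simplify:
  satisfied 3 clause(s); 2 remain; assigned so far: [4, 5]
unit clause [-6] forces x6=F; simplify:
  satisfied 1 clause(s); 1 remain; assigned so far: [4, 5, 6]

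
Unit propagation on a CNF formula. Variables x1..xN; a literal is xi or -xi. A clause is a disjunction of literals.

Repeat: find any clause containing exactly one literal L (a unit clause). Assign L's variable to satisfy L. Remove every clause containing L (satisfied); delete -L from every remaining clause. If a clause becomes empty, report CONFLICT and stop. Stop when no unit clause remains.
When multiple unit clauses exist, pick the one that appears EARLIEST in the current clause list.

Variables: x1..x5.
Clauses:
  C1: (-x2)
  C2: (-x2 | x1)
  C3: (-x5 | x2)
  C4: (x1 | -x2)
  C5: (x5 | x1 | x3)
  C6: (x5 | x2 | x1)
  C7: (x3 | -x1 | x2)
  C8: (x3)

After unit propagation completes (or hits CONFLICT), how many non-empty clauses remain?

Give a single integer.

Answer: 0

Derivation:
unit clause [-2] forces x2=F; simplify:
  drop 2 from [-5, 2] -> [-5]
  drop 2 from [5, 2, 1] -> [5, 1]
  drop 2 from [3, -1, 2] -> [3, -1]
  satisfied 3 clause(s); 5 remain; assigned so far: [2]
unit clause [-5] forces x5=F; simplify:
  drop 5 from [5, 1, 3] -> [1, 3]
  drop 5 from [5, 1] -> [1]
  satisfied 1 clause(s); 4 remain; assigned so far: [2, 5]
unit clause [1] forces x1=T; simplify:
  drop -1 from [3, -1] -> [3]
  satisfied 2 clause(s); 2 remain; assigned so far: [1, 2, 5]
unit clause [3] forces x3=T; simplify:
  satisfied 2 clause(s); 0 remain; assigned so far: [1, 2, 3, 5]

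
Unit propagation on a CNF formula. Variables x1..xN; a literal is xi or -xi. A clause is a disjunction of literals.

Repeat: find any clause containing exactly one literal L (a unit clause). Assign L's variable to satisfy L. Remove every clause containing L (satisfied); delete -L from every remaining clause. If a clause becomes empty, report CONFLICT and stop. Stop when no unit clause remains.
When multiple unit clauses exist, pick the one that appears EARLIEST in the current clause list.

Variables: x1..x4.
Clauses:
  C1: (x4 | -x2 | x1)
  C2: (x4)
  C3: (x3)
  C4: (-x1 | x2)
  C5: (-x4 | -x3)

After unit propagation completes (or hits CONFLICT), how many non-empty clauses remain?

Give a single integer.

unit clause [4] forces x4=T; simplify:
  drop -4 from [-4, -3] -> [-3]
  satisfied 2 clause(s); 3 remain; assigned so far: [4]
unit clause [3] forces x3=T; simplify:
  drop -3 from [-3] -> [] (empty!)
  satisfied 1 clause(s); 2 remain; assigned so far: [3, 4]
CONFLICT (empty clause)

Answer: 1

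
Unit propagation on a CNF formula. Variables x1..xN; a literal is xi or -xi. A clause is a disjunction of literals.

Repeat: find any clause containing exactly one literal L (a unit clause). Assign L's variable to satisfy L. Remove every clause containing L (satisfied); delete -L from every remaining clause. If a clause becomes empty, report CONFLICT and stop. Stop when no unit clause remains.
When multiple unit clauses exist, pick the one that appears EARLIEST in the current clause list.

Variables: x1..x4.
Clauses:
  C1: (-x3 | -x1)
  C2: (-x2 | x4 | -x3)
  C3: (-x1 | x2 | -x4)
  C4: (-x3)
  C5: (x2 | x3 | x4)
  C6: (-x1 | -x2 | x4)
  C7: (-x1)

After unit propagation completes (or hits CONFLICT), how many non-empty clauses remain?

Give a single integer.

Answer: 1

Derivation:
unit clause [-3] forces x3=F; simplify:
  drop 3 from [2, 3, 4] -> [2, 4]
  satisfied 3 clause(s); 4 remain; assigned so far: [3]
unit clause [-1] forces x1=F; simplify:
  satisfied 3 clause(s); 1 remain; assigned so far: [1, 3]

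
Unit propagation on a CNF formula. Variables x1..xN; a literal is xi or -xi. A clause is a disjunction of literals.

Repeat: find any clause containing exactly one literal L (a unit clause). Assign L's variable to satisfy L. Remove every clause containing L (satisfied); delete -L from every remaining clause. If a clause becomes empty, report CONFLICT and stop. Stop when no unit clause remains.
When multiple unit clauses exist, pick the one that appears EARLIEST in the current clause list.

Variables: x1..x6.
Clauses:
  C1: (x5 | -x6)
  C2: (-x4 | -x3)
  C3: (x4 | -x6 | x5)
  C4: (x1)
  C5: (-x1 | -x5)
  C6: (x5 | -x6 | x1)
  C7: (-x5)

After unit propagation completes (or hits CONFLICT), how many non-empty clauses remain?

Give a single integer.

unit clause [1] forces x1=T; simplify:
  drop -1 from [-1, -5] -> [-5]
  satisfied 2 clause(s); 5 remain; assigned so far: [1]
unit clause [-5] forces x5=F; simplify:
  drop 5 from [5, -6] -> [-6]
  drop 5 from [4, -6, 5] -> [4, -6]
  satisfied 2 clause(s); 3 remain; assigned so far: [1, 5]
unit clause [-6] forces x6=F; simplify:
  satisfied 2 clause(s); 1 remain; assigned so far: [1, 5, 6]

Answer: 1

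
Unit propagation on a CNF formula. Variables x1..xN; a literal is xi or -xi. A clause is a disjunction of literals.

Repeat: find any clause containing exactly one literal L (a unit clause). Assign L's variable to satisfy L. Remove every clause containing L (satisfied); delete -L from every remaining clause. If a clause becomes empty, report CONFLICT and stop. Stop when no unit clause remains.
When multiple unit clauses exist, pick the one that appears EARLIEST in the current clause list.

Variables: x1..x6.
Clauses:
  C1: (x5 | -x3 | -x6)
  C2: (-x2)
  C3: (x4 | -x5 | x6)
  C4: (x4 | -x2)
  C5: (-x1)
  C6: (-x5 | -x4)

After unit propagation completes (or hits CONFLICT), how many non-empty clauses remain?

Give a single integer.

Answer: 3

Derivation:
unit clause [-2] forces x2=F; simplify:
  satisfied 2 clause(s); 4 remain; assigned so far: [2]
unit clause [-1] forces x1=F; simplify:
  satisfied 1 clause(s); 3 remain; assigned so far: [1, 2]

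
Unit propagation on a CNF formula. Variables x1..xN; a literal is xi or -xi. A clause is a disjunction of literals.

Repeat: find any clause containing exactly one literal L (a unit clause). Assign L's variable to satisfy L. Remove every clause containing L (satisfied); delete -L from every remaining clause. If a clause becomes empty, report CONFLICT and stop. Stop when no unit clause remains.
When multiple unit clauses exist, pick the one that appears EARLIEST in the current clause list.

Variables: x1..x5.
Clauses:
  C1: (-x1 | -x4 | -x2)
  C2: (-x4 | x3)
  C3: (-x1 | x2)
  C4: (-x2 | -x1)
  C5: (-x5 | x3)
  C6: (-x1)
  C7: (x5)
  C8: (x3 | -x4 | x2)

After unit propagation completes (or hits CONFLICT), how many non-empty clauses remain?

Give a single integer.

Answer: 0

Derivation:
unit clause [-1] forces x1=F; simplify:
  satisfied 4 clause(s); 4 remain; assigned so far: [1]
unit clause [5] forces x5=T; simplify:
  drop -5 from [-5, 3] -> [3]
  satisfied 1 clause(s); 3 remain; assigned so far: [1, 5]
unit clause [3] forces x3=T; simplify:
  satisfied 3 clause(s); 0 remain; assigned so far: [1, 3, 5]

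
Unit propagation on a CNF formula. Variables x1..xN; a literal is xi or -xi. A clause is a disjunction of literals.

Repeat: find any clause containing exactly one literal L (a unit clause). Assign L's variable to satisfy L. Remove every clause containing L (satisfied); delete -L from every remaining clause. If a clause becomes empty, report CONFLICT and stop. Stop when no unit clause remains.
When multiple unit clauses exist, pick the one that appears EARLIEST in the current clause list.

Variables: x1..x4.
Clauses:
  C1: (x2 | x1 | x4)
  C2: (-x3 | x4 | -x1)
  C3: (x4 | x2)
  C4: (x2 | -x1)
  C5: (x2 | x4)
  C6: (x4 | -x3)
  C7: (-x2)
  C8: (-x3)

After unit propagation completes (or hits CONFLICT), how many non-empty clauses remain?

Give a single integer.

Answer: 0

Derivation:
unit clause [-2] forces x2=F; simplify:
  drop 2 from [2, 1, 4] -> [1, 4]
  drop 2 from [4, 2] -> [4]
  drop 2 from [2, -1] -> [-1]
  drop 2 from [2, 4] -> [4]
  satisfied 1 clause(s); 7 remain; assigned so far: [2]
unit clause [4] forces x4=T; simplify:
  satisfied 5 clause(s); 2 remain; assigned so far: [2, 4]
unit clause [-1] forces x1=F; simplify:
  satisfied 1 clause(s); 1 remain; assigned so far: [1, 2, 4]
unit clause [-3] forces x3=F; simplify:
  satisfied 1 clause(s); 0 remain; assigned so far: [1, 2, 3, 4]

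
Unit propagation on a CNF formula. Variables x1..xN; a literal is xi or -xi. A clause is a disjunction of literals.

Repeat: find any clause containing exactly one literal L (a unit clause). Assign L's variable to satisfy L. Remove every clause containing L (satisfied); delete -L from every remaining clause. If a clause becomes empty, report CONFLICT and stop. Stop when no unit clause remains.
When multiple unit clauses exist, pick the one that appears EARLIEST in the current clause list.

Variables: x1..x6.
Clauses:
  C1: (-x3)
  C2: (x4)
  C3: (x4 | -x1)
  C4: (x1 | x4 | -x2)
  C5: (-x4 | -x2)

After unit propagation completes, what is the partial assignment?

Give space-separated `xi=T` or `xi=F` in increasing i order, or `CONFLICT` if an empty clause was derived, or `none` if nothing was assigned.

unit clause [-3] forces x3=F; simplify:
  satisfied 1 clause(s); 4 remain; assigned so far: [3]
unit clause [4] forces x4=T; simplify:
  drop -4 from [-4, -2] -> [-2]
  satisfied 3 clause(s); 1 remain; assigned so far: [3, 4]
unit clause [-2] forces x2=F; simplify:
  satisfied 1 clause(s); 0 remain; assigned so far: [2, 3, 4]

Answer: x2=F x3=F x4=T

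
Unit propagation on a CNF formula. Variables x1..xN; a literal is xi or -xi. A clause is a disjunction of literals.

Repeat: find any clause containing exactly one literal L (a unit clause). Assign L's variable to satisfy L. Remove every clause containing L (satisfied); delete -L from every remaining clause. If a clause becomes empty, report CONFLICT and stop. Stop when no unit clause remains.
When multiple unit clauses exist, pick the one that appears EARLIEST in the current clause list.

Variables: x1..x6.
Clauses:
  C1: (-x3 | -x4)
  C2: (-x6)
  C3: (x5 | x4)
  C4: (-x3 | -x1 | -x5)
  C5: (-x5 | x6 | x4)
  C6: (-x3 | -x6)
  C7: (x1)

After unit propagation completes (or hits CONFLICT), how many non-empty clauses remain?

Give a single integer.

Answer: 4

Derivation:
unit clause [-6] forces x6=F; simplify:
  drop 6 from [-5, 6, 4] -> [-5, 4]
  satisfied 2 clause(s); 5 remain; assigned so far: [6]
unit clause [1] forces x1=T; simplify:
  drop -1 from [-3, -1, -5] -> [-3, -5]
  satisfied 1 clause(s); 4 remain; assigned so far: [1, 6]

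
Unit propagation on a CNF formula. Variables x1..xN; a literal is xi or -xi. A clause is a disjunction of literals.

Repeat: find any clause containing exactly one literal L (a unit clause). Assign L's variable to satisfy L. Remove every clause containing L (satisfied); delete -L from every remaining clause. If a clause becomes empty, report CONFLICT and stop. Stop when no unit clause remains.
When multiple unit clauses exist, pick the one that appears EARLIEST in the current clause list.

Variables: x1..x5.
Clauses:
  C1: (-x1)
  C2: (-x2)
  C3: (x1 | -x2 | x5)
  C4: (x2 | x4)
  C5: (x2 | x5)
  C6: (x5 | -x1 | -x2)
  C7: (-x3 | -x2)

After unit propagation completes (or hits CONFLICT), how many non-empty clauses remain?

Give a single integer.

Answer: 0

Derivation:
unit clause [-1] forces x1=F; simplify:
  drop 1 from [1, -2, 5] -> [-2, 5]
  satisfied 2 clause(s); 5 remain; assigned so far: [1]
unit clause [-2] forces x2=F; simplify:
  drop 2 from [2, 4] -> [4]
  drop 2 from [2, 5] -> [5]
  satisfied 3 clause(s); 2 remain; assigned so far: [1, 2]
unit clause [4] forces x4=T; simplify:
  satisfied 1 clause(s); 1 remain; assigned so far: [1, 2, 4]
unit clause [5] forces x5=T; simplify:
  satisfied 1 clause(s); 0 remain; assigned so far: [1, 2, 4, 5]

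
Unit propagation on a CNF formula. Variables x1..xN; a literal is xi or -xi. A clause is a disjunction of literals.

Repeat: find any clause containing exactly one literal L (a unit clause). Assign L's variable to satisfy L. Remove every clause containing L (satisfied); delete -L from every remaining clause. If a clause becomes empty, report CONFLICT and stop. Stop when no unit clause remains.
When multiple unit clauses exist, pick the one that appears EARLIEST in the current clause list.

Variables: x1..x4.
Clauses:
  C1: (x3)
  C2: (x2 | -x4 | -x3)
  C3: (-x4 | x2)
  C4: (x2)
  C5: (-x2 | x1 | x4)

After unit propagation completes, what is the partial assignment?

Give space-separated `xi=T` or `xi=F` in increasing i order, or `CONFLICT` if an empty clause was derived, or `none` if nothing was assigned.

Answer: x2=T x3=T

Derivation:
unit clause [3] forces x3=T; simplify:
  drop -3 from [2, -4, -3] -> [2, -4]
  satisfied 1 clause(s); 4 remain; assigned so far: [3]
unit clause [2] forces x2=T; simplify:
  drop -2 from [-2, 1, 4] -> [1, 4]
  satisfied 3 clause(s); 1 remain; assigned so far: [2, 3]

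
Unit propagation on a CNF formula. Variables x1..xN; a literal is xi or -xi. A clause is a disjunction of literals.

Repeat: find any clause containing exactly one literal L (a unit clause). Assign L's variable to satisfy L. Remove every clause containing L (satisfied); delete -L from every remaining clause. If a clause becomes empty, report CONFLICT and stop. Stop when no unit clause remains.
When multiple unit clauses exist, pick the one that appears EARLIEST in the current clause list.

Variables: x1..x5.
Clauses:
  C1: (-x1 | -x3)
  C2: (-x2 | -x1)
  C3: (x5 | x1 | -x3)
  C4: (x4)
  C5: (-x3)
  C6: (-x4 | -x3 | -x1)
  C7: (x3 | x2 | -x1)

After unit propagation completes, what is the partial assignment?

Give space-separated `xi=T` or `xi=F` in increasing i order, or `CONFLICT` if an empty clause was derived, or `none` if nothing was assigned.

unit clause [4] forces x4=T; simplify:
  drop -4 from [-4, -3, -1] -> [-3, -1]
  satisfied 1 clause(s); 6 remain; assigned so far: [4]
unit clause [-3] forces x3=F; simplify:
  drop 3 from [3, 2, -1] -> [2, -1]
  satisfied 4 clause(s); 2 remain; assigned so far: [3, 4]

Answer: x3=F x4=T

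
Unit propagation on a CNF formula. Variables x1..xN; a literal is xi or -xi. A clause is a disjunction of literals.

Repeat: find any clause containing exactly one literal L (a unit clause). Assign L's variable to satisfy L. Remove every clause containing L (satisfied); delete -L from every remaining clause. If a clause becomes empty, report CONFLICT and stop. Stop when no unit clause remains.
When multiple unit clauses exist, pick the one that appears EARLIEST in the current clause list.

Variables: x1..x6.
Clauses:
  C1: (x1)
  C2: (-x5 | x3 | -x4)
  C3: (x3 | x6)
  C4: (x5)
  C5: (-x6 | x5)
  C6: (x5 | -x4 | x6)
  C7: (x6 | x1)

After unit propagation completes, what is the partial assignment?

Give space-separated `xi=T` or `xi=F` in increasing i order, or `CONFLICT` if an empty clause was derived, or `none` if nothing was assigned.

unit clause [1] forces x1=T; simplify:
  satisfied 2 clause(s); 5 remain; assigned so far: [1]
unit clause [5] forces x5=T; simplify:
  drop -5 from [-5, 3, -4] -> [3, -4]
  satisfied 3 clause(s); 2 remain; assigned so far: [1, 5]

Answer: x1=T x5=T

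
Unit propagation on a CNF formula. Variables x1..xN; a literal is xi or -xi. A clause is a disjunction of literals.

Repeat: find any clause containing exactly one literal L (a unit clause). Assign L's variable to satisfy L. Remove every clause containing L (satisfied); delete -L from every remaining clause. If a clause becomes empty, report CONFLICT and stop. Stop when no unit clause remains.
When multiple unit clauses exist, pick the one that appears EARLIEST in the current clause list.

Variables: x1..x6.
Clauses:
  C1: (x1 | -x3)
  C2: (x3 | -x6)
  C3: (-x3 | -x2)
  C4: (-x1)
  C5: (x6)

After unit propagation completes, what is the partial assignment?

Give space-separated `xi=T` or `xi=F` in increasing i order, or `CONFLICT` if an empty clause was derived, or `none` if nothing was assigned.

Answer: CONFLICT

Derivation:
unit clause [-1] forces x1=F; simplify:
  drop 1 from [1, -3] -> [-3]
  satisfied 1 clause(s); 4 remain; assigned so far: [1]
unit clause [-3] forces x3=F; simplify:
  drop 3 from [3, -6] -> [-6]
  satisfied 2 clause(s); 2 remain; assigned so far: [1, 3]
unit clause [-6] forces x6=F; simplify:
  drop 6 from [6] -> [] (empty!)
  satisfied 1 clause(s); 1 remain; assigned so far: [1, 3, 6]
CONFLICT (empty clause)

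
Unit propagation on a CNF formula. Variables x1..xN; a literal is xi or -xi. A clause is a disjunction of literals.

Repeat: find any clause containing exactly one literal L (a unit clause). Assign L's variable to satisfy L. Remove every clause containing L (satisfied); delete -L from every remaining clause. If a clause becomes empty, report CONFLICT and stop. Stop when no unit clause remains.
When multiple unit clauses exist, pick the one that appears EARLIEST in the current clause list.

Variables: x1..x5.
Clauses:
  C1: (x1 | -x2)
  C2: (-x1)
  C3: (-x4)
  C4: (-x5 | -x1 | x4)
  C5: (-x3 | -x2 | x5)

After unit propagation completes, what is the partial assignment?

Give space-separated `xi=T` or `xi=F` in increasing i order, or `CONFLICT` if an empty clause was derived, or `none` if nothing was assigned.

Answer: x1=F x2=F x4=F

Derivation:
unit clause [-1] forces x1=F; simplify:
  drop 1 from [1, -2] -> [-2]
  satisfied 2 clause(s); 3 remain; assigned so far: [1]
unit clause [-2] forces x2=F; simplify:
  satisfied 2 clause(s); 1 remain; assigned so far: [1, 2]
unit clause [-4] forces x4=F; simplify:
  satisfied 1 clause(s); 0 remain; assigned so far: [1, 2, 4]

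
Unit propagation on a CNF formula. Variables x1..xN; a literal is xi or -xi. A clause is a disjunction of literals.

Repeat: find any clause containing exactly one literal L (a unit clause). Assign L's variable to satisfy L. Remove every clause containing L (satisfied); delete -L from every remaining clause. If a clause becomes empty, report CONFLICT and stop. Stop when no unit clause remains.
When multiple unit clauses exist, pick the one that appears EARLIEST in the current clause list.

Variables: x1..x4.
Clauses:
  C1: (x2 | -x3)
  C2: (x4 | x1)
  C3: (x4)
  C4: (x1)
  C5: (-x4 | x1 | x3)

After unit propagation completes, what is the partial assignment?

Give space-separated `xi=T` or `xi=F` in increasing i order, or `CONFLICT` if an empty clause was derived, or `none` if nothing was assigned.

unit clause [4] forces x4=T; simplify:
  drop -4 from [-4, 1, 3] -> [1, 3]
  satisfied 2 clause(s); 3 remain; assigned so far: [4]
unit clause [1] forces x1=T; simplify:
  satisfied 2 clause(s); 1 remain; assigned so far: [1, 4]

Answer: x1=T x4=T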